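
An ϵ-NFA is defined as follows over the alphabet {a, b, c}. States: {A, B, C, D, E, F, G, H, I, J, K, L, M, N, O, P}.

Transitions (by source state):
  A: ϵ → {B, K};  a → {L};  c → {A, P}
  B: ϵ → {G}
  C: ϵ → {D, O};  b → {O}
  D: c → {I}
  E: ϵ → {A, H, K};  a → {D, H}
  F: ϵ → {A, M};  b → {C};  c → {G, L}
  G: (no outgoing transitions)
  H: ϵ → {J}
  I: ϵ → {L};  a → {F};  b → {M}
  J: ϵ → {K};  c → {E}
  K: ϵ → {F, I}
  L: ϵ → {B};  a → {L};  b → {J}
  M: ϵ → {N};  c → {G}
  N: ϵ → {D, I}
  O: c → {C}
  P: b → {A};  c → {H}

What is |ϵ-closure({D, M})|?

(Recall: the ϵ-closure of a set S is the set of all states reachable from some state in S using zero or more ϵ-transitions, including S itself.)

Start with {D, M}.
From M via ϵ: add N.
From N via ϵ: add I.
From I via ϵ: add L.
From L via ϵ: add B.
From B via ϵ: add G.
ϵ-closure = {B, D, G, I, L, M, N}, which has 7 states.

7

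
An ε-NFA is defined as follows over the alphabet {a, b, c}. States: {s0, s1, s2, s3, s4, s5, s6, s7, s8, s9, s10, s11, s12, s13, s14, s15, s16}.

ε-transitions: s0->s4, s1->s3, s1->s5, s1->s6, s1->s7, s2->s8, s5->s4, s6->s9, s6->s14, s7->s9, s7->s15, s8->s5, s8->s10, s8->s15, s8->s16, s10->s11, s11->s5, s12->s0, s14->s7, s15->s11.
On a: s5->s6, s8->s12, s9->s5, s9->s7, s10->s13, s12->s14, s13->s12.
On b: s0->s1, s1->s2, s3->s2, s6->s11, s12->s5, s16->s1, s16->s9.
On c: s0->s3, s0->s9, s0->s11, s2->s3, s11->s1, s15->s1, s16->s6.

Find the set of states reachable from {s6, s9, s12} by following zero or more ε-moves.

{s0, s4, s5, s6, s7, s9, s11, s12, s14, s15}

Start with {s6, s9, s12}.
From s6 via ε: add s14.
From s12 via ε: add s0.
From s0 via ε: add s4.
From s14 via ε: add s7.
From s7 via ε: add s15.
From s15 via ε: add s11.
From s11 via ε: add s5.
No new states can be added; the closed set is {s0, s4, s5, s6, s7, s9, s11, s12, s14, s15}.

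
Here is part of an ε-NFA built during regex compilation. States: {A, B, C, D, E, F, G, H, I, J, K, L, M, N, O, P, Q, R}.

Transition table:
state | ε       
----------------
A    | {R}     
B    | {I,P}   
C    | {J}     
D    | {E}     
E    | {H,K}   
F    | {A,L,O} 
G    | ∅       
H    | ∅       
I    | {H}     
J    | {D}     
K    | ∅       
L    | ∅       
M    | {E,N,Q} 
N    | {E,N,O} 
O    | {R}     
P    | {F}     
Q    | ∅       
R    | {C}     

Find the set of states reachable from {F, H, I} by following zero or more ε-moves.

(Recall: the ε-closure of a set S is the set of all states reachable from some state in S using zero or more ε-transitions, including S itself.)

Start with {F, H, I}.
From F via ε: add A, L, O.
From A via ε: add R.
From R via ε: add C.
From C via ε: add J.
From J via ε: add D.
From D via ε: add E.
From E via ε: add K.
No new states can be added; the closed set is {A, C, D, E, F, H, I, J, K, L, O, R}.

{A, C, D, E, F, H, I, J, K, L, O, R}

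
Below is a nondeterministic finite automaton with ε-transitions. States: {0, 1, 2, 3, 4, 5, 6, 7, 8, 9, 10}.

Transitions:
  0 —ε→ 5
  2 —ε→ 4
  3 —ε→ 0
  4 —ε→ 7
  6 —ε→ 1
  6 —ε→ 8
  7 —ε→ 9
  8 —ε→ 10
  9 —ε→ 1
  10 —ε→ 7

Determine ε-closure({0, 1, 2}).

{0, 1, 2, 4, 5, 7, 9}

Start with {0, 1, 2}.
From 0 via ε: add 5.
From 2 via ε: add 4.
From 4 via ε: add 7.
From 7 via ε: add 9.
No new states can be added; the closed set is {0, 1, 2, 4, 5, 7, 9}.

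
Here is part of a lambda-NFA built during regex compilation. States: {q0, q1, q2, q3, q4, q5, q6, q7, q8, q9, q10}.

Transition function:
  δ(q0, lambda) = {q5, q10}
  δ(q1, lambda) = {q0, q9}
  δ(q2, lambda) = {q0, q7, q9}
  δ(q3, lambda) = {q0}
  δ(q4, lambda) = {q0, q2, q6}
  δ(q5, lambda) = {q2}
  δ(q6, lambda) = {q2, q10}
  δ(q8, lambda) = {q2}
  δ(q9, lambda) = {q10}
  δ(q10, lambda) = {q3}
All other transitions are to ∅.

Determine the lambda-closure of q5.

{q0, q2, q3, q5, q7, q9, q10}

Start with {q5}.
From q5 via lambda: add q2.
From q2 via lambda: add q0, q7, q9.
From q0 via lambda: add q10.
From q10 via lambda: add q3.
No new states can be added; the closed set is {q0, q2, q3, q5, q7, q9, q10}.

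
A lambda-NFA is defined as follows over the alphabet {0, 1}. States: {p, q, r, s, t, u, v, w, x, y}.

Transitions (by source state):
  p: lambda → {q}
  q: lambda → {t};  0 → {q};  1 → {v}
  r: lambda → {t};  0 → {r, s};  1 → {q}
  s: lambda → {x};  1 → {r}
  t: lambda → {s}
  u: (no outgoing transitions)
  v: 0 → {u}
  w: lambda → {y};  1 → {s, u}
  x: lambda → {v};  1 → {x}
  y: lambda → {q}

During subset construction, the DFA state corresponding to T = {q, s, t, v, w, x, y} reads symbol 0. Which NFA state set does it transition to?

q on 0 → {q}.
v on 0 → {u}.
No 0-transition from s, t, w, x, y.
Union after reading 0: {q, u}.
Now take the lambda-closure:
From q via lambda: add t.
From t via lambda: add s.
From s via lambda: add x.
From x via lambda: add v.
No new states can be added; the closed set is {q, s, t, u, v, x}.

{q, s, t, u, v, x}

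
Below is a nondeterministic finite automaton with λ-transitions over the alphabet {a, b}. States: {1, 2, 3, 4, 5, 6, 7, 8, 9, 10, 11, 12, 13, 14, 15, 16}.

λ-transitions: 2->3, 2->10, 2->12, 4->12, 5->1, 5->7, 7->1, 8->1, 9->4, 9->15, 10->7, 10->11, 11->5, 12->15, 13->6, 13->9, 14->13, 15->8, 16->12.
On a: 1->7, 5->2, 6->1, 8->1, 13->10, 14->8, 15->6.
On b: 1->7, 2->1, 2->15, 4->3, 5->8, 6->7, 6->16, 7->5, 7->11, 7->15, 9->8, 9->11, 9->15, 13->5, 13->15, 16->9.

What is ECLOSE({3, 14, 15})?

{1, 3, 4, 6, 8, 9, 12, 13, 14, 15}

Start with {3, 14, 15}.
From 14 via λ: add 13.
From 15 via λ: add 8.
From 8 via λ: add 1.
From 13 via λ: add 6, 9.
From 9 via λ: add 4.
From 4 via λ: add 12.
No new states can be added; the closed set is {1, 3, 4, 6, 8, 9, 12, 13, 14, 15}.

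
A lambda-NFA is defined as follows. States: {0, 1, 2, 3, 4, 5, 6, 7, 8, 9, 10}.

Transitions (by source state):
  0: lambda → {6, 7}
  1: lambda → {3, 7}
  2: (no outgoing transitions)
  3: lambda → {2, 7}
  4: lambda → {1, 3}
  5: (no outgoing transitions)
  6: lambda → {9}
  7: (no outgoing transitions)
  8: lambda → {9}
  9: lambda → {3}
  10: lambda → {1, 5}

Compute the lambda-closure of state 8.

{2, 3, 7, 8, 9}

Start with {8}.
From 8 via lambda: add 9.
From 9 via lambda: add 3.
From 3 via lambda: add 2, 7.
No new states can be added; the closed set is {2, 3, 7, 8, 9}.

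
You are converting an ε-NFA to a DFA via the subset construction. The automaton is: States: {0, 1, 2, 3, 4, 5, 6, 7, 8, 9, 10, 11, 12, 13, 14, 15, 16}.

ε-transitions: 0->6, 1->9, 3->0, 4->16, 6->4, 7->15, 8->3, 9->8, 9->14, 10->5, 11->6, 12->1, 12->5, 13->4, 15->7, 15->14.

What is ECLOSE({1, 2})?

{0, 1, 2, 3, 4, 6, 8, 9, 14, 16}

Start with {1, 2}.
From 1 via ε: add 9.
From 9 via ε: add 8, 14.
From 8 via ε: add 3.
From 3 via ε: add 0.
From 0 via ε: add 6.
From 6 via ε: add 4.
From 4 via ε: add 16.
No new states can be added; the closed set is {0, 1, 2, 3, 4, 6, 8, 9, 14, 16}.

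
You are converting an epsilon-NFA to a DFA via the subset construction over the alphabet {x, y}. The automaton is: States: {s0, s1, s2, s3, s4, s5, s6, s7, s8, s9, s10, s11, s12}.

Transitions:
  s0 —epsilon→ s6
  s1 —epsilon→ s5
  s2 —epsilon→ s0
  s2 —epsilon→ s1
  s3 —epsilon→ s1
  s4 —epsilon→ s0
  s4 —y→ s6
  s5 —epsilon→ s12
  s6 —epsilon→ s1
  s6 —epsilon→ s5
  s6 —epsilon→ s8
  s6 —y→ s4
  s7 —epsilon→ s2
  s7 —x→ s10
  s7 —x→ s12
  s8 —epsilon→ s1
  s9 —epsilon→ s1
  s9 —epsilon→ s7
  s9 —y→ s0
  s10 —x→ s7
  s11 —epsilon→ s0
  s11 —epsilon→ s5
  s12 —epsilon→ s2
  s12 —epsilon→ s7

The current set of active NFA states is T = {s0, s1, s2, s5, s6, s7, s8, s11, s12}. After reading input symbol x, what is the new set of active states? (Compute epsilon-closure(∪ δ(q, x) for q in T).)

{s0, s1, s2, s5, s6, s7, s8, s10, s12}

s7 on x → {s10, s12}.
No x-transition from s0, s1, s2, s5, s6, s8, s11, s12.
Union after reading x: {s10, s12}.
Now take the epsilon-closure:
From s12 via epsilon: add s2, s7.
From s2 via epsilon: add s0, s1.
From s0 via epsilon: add s6.
From s1 via epsilon: add s5.
From s6 via epsilon: add s8.
No new states can be added; the closed set is {s0, s1, s2, s5, s6, s7, s8, s10, s12}.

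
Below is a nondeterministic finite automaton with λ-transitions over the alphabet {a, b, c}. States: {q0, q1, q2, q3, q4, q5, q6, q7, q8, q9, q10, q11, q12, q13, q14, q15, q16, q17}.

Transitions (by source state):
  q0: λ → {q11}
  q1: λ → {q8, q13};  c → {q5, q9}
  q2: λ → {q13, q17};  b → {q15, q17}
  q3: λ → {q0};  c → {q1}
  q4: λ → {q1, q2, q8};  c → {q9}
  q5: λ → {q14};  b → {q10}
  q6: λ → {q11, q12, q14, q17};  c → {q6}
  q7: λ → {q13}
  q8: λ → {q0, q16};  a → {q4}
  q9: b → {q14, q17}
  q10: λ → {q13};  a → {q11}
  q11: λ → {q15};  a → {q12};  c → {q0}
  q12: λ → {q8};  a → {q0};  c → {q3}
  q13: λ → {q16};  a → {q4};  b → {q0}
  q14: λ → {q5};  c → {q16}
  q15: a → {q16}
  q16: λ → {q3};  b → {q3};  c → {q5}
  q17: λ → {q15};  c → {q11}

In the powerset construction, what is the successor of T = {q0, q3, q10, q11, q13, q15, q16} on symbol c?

{q0, q1, q3, q5, q8, q11, q13, q14, q15, q16}

q3 on c → {q1}.
q11 on c → {q0}.
q16 on c → {q5}.
No c-transition from q0, q10, q13, q15.
Union after reading c: {q0, q1, q5}.
Now take the λ-closure:
From q0 via λ: add q11.
From q1 via λ: add q8, q13.
From q5 via λ: add q14.
From q8 via λ: add q16.
From q11 via λ: add q15.
From q16 via λ: add q3.
No new states can be added; the closed set is {q0, q1, q3, q5, q8, q11, q13, q14, q15, q16}.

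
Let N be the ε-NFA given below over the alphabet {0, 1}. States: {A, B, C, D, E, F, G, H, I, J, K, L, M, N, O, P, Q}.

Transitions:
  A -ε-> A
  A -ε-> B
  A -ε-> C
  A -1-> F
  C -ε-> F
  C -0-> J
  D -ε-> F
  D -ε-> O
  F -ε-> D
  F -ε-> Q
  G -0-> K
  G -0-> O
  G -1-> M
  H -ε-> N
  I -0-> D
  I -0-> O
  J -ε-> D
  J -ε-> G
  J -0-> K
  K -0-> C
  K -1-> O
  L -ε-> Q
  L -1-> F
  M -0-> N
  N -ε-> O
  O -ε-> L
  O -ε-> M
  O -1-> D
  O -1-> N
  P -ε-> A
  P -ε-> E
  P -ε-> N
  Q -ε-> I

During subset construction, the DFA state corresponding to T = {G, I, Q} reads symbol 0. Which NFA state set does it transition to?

G on 0 → {K, O}.
I on 0 → {D, O}.
No 0-transition from Q.
Union after reading 0: {D, K, O}.
Now take the ε-closure:
From D via ε: add F.
From O via ε: add L, M.
From F via ε: add Q.
From Q via ε: add I.
No new states can be added; the closed set is {D, F, I, K, L, M, O, Q}.

{D, F, I, K, L, M, O, Q}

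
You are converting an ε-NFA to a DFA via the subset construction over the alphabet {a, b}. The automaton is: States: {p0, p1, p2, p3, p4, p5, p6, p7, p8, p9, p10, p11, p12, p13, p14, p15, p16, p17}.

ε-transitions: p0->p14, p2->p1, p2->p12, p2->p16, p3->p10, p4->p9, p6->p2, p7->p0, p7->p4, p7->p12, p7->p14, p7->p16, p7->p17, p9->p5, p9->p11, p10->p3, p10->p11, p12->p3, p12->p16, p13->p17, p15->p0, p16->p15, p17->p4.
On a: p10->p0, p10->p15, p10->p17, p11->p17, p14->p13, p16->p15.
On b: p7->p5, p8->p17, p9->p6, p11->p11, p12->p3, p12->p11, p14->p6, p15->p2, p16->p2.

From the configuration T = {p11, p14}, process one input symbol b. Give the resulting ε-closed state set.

{p0, p1, p2, p3, p6, p10, p11, p12, p14, p15, p16}

p11 on b → {p11}.
p14 on b → {p6}.
Union after reading b: {p6, p11}.
Now take the ε-closure:
From p6 via ε: add p2.
From p2 via ε: add p1, p12, p16.
From p12 via ε: add p3.
From p16 via ε: add p15.
From p3 via ε: add p10.
From p15 via ε: add p0.
From p0 via ε: add p14.
No new states can be added; the closed set is {p0, p1, p2, p3, p6, p10, p11, p12, p14, p15, p16}.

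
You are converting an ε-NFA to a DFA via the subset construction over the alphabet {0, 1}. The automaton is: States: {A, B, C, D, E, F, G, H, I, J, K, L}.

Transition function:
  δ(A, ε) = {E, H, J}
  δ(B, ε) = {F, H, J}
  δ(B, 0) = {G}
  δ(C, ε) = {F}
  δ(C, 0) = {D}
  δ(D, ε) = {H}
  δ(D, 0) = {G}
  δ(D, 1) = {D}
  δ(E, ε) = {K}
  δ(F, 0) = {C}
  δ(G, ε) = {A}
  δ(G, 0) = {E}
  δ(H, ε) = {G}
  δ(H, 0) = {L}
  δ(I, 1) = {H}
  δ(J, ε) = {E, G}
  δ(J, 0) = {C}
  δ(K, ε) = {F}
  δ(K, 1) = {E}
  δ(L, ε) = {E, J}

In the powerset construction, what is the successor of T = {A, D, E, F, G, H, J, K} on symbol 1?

{A, D, E, F, G, H, J, K}

D on 1 → {D}.
K on 1 → {E}.
No 1-transition from A, E, F, G, H, J.
Union after reading 1: {D, E}.
Now take the ε-closure:
From D via ε: add H.
From E via ε: add K.
From H via ε: add G.
From K via ε: add F.
From G via ε: add A.
From A via ε: add J.
No new states can be added; the closed set is {A, D, E, F, G, H, J, K}.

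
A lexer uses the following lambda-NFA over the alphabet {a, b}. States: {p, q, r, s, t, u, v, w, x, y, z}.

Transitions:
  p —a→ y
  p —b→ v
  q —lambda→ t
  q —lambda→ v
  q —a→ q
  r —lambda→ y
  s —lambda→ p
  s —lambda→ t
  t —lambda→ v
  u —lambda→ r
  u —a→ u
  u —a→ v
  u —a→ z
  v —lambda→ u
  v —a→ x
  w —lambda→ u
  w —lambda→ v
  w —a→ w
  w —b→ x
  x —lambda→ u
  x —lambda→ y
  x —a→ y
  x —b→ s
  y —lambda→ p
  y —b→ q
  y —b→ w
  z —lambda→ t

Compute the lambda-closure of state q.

{p, q, r, t, u, v, y}

Start with {q}.
From q via lambda: add t, v.
From v via lambda: add u.
From u via lambda: add r.
From r via lambda: add y.
From y via lambda: add p.
No new states can be added; the closed set is {p, q, r, t, u, v, y}.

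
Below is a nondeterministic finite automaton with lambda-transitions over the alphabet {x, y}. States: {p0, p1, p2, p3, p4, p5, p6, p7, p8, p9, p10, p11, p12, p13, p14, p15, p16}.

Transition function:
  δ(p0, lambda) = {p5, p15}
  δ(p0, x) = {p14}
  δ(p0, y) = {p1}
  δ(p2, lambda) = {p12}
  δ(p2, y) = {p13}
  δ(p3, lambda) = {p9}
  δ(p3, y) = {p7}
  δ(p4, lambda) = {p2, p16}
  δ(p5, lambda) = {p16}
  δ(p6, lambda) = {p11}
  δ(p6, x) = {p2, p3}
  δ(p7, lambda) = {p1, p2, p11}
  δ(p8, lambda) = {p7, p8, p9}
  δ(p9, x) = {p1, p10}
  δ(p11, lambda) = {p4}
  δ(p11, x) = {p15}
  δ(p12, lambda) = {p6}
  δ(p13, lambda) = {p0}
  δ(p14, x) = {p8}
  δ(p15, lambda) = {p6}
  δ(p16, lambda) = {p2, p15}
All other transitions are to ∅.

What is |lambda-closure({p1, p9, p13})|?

Start with {p1, p9, p13}.
From p13 via lambda: add p0.
From p0 via lambda: add p5, p15.
From p5 via lambda: add p16.
From p15 via lambda: add p6.
From p6 via lambda: add p11.
From p16 via lambda: add p2.
From p2 via lambda: add p12.
From p11 via lambda: add p4.
lambda-closure = {p0, p1, p2, p4, p5, p6, p9, p11, p12, p13, p15, p16}, which has 12 states.

12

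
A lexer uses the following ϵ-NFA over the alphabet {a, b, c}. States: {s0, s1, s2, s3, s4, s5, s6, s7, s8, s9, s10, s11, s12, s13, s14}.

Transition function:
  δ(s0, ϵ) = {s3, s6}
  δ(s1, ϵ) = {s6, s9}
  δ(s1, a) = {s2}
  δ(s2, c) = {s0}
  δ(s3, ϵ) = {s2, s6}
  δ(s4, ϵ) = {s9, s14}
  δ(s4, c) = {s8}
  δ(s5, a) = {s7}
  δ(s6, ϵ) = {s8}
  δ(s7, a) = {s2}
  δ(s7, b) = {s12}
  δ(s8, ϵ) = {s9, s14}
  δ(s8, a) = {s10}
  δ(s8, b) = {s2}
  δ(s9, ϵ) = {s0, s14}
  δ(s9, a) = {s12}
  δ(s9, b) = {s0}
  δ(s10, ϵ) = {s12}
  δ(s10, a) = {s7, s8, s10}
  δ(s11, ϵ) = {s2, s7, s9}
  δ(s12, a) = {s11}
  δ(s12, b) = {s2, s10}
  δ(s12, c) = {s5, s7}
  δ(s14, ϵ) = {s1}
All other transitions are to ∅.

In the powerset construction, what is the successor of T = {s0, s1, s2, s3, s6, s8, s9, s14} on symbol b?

{s0, s1, s2, s3, s6, s8, s9, s14}

s8 on b → {s2}.
s9 on b → {s0}.
No b-transition from s0, s1, s2, s3, s6, s14.
Union after reading b: {s0, s2}.
Now take the ϵ-closure:
From s0 via ϵ: add s3, s6.
From s6 via ϵ: add s8.
From s8 via ϵ: add s9, s14.
From s14 via ϵ: add s1.
No new states can be added; the closed set is {s0, s1, s2, s3, s6, s8, s9, s14}.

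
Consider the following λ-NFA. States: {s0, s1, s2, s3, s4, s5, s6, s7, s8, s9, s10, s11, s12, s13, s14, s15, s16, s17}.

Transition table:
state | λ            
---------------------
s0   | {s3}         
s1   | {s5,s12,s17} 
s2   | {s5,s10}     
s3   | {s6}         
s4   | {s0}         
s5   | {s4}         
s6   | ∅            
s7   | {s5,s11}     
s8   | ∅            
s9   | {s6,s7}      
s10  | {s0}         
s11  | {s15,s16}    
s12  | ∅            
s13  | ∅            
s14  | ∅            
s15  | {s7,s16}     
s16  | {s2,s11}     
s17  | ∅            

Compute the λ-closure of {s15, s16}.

Start with {s15, s16}.
From s15 via λ: add s7.
From s16 via λ: add s2, s11.
From s2 via λ: add s5, s10.
From s5 via λ: add s4.
From s10 via λ: add s0.
From s0 via λ: add s3.
From s3 via λ: add s6.
No new states can be added; the closed set is {s0, s2, s3, s4, s5, s6, s7, s10, s11, s15, s16}.

{s0, s2, s3, s4, s5, s6, s7, s10, s11, s15, s16}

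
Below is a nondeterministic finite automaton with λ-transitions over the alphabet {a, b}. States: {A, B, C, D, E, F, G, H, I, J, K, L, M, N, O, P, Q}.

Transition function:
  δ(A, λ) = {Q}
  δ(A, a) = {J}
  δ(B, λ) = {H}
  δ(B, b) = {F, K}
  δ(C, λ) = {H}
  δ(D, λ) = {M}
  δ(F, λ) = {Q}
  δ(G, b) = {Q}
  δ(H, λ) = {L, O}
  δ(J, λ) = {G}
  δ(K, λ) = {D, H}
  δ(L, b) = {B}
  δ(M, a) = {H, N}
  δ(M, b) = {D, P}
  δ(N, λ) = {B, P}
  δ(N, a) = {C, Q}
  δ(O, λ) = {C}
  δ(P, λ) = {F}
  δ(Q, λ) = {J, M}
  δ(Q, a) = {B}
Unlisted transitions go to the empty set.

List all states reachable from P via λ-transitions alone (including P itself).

Start with {P}.
From P via λ: add F.
From F via λ: add Q.
From Q via λ: add J, M.
From J via λ: add G.
No new states can be added; the closed set is {F, G, J, M, P, Q}.

{F, G, J, M, P, Q}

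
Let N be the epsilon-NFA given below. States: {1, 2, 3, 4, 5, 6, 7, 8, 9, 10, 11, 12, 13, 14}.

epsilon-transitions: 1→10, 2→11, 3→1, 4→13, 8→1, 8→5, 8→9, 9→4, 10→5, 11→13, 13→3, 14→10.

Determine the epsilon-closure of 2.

Start with {2}.
From 2 via epsilon: add 11.
From 11 via epsilon: add 13.
From 13 via epsilon: add 3.
From 3 via epsilon: add 1.
From 1 via epsilon: add 10.
From 10 via epsilon: add 5.
No new states can be added; the closed set is {1, 2, 3, 5, 10, 11, 13}.

{1, 2, 3, 5, 10, 11, 13}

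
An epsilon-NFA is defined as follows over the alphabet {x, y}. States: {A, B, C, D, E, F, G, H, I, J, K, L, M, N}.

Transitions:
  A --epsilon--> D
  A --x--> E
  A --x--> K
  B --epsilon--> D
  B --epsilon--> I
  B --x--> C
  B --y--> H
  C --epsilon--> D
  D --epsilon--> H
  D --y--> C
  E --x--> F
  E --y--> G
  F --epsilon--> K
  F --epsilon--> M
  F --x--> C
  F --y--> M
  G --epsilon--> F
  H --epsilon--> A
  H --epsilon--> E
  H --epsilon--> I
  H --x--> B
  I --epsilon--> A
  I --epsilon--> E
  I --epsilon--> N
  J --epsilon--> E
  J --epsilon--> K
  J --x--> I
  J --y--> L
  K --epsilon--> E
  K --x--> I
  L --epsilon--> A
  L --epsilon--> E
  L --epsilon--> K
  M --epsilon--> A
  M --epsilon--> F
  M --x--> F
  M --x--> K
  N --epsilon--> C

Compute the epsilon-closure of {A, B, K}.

{A, B, C, D, E, H, I, K, N}

Start with {A, B, K}.
From A via epsilon: add D.
From B via epsilon: add I.
From K via epsilon: add E.
From D via epsilon: add H.
From I via epsilon: add N.
From N via epsilon: add C.
No new states can be added; the closed set is {A, B, C, D, E, H, I, K, N}.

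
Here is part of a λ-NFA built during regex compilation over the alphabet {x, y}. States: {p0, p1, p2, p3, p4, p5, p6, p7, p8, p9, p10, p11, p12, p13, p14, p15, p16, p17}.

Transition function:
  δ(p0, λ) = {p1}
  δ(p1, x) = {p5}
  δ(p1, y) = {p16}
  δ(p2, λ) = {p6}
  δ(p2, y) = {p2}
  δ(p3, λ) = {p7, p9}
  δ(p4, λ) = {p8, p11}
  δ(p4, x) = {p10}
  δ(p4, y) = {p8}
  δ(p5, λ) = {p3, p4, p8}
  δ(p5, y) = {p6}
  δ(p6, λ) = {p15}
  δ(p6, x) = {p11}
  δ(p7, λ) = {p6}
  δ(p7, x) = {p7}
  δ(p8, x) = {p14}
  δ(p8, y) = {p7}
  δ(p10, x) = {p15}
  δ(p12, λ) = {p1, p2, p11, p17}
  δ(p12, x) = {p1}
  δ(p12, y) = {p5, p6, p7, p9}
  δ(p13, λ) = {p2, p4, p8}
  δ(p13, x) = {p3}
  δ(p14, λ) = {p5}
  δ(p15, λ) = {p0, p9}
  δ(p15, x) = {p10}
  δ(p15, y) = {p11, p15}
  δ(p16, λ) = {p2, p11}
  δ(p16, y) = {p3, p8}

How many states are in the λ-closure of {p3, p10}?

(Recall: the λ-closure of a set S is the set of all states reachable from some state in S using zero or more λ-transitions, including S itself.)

Start with {p3, p10}.
From p3 via λ: add p7, p9.
From p7 via λ: add p6.
From p6 via λ: add p15.
From p15 via λ: add p0.
From p0 via λ: add p1.
λ-closure = {p0, p1, p3, p6, p7, p9, p10, p15}, which has 8 states.

8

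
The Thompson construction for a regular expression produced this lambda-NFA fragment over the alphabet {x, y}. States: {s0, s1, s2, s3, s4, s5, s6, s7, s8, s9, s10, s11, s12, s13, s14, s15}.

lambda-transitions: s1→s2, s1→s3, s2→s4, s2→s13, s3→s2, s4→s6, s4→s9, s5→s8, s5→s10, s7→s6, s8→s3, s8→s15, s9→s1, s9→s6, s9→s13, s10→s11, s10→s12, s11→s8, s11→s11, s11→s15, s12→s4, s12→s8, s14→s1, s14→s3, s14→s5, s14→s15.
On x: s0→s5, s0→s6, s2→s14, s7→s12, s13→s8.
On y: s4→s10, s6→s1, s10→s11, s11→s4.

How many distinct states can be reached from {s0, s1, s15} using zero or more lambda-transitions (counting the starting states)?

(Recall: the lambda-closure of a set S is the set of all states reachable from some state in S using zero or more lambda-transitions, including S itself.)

9

Start with {s0, s1, s15}.
From s1 via lambda: add s2, s3.
From s2 via lambda: add s4, s13.
From s4 via lambda: add s6, s9.
lambda-closure = {s0, s1, s2, s3, s4, s6, s9, s13, s15}, which has 9 states.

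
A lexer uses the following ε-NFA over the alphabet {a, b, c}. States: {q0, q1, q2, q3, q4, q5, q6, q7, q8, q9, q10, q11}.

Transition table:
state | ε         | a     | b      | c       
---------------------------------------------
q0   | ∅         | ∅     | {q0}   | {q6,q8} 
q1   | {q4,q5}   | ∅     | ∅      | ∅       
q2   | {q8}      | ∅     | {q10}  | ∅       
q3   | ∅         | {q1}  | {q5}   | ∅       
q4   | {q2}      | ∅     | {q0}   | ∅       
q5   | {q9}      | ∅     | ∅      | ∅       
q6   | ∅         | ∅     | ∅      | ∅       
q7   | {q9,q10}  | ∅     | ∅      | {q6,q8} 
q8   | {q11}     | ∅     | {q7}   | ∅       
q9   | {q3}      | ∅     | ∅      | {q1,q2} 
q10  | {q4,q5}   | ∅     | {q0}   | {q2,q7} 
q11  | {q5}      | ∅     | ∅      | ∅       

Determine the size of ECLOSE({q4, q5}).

Start with {q4, q5}.
From q4 via ε: add q2.
From q5 via ε: add q9.
From q2 via ε: add q8.
From q9 via ε: add q3.
From q8 via ε: add q11.
ε-closure = {q2, q3, q4, q5, q8, q9, q11}, which has 7 states.

7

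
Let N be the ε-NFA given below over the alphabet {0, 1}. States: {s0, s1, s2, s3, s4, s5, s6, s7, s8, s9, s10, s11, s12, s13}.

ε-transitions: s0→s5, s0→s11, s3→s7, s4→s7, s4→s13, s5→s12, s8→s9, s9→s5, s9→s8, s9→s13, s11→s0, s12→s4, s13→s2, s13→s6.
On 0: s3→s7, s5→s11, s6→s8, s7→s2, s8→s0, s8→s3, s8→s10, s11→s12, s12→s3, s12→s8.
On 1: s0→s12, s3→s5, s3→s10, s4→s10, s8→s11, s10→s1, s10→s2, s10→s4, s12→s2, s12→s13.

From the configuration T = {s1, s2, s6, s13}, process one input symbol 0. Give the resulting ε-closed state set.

s6 on 0 → {s8}.
No 0-transition from s1, s2, s13.
Union after reading 0: {s8}.
Now take the ε-closure:
From s8 via ε: add s9.
From s9 via ε: add s5, s13.
From s5 via ε: add s12.
From s13 via ε: add s2, s6.
From s12 via ε: add s4.
From s4 via ε: add s7.
No new states can be added; the closed set is {s2, s4, s5, s6, s7, s8, s9, s12, s13}.

{s2, s4, s5, s6, s7, s8, s9, s12, s13}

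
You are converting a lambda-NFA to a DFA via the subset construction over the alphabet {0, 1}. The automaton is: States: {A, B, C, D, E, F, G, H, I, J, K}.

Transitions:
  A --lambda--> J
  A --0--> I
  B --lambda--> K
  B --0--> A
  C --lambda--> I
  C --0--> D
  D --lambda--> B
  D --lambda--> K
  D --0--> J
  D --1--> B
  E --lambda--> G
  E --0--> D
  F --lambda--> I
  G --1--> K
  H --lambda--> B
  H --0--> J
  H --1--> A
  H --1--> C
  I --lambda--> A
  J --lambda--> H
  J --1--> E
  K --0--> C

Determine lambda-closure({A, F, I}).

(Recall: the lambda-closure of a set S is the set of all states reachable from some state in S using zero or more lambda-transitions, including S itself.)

{A, B, F, H, I, J, K}

Start with {A, F, I}.
From A via lambda: add J.
From J via lambda: add H.
From H via lambda: add B.
From B via lambda: add K.
No new states can be added; the closed set is {A, B, F, H, I, J, K}.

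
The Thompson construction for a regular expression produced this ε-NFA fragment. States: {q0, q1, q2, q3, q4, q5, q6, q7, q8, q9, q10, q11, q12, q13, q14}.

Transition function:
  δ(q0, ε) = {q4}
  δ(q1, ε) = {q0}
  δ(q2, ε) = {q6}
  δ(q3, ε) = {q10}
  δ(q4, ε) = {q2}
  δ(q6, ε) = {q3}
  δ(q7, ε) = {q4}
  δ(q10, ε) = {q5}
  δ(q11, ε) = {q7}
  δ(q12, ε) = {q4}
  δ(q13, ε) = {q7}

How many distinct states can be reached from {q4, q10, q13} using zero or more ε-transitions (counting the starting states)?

Start with {q4, q10, q13}.
From q4 via ε: add q2.
From q10 via ε: add q5.
From q13 via ε: add q7.
From q2 via ε: add q6.
From q6 via ε: add q3.
ε-closure = {q2, q3, q4, q5, q6, q7, q10, q13}, which has 8 states.

8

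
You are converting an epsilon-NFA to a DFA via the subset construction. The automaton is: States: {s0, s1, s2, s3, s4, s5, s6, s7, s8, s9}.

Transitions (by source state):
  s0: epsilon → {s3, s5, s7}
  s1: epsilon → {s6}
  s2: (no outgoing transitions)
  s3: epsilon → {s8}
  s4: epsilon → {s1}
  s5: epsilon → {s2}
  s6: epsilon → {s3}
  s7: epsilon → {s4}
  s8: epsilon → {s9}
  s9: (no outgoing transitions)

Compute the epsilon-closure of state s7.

Start with {s7}.
From s7 via epsilon: add s4.
From s4 via epsilon: add s1.
From s1 via epsilon: add s6.
From s6 via epsilon: add s3.
From s3 via epsilon: add s8.
From s8 via epsilon: add s9.
No new states can be added; the closed set is {s1, s3, s4, s6, s7, s8, s9}.

{s1, s3, s4, s6, s7, s8, s9}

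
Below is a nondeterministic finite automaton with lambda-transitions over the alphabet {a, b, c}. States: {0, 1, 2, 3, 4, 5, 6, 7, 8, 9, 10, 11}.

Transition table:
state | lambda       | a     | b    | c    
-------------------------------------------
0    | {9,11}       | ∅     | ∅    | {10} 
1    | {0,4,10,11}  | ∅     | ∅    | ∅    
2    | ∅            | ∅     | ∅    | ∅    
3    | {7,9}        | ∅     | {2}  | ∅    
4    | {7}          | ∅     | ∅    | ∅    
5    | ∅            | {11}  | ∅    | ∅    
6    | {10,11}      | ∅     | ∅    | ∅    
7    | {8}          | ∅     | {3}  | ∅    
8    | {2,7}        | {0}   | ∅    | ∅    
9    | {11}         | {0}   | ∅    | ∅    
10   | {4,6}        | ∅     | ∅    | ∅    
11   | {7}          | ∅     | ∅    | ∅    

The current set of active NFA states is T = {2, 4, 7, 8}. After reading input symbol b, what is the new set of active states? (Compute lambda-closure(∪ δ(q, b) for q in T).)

7 on b → {3}.
No b-transition from 2, 4, 8.
Union after reading b: {3}.
Now take the lambda-closure:
From 3 via lambda: add 7, 9.
From 7 via lambda: add 8.
From 9 via lambda: add 11.
From 8 via lambda: add 2.
No new states can be added; the closed set is {2, 3, 7, 8, 9, 11}.

{2, 3, 7, 8, 9, 11}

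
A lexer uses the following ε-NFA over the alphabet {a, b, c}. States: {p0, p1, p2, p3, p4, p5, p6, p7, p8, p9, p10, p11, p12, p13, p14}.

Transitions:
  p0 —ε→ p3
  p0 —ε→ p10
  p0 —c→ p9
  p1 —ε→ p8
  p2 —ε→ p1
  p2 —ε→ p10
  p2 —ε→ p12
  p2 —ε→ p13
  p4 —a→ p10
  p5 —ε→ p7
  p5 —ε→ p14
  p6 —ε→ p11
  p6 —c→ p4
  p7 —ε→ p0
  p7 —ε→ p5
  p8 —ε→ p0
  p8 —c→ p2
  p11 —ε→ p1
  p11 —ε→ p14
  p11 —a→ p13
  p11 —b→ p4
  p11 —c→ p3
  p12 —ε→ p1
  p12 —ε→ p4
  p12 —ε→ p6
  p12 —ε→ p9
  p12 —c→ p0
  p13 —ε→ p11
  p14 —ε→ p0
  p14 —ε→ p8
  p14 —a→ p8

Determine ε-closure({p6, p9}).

{p0, p1, p3, p6, p8, p9, p10, p11, p14}

Start with {p6, p9}.
From p6 via ε: add p11.
From p11 via ε: add p1, p14.
From p1 via ε: add p8.
From p14 via ε: add p0.
From p0 via ε: add p3, p10.
No new states can be added; the closed set is {p0, p1, p3, p6, p8, p9, p10, p11, p14}.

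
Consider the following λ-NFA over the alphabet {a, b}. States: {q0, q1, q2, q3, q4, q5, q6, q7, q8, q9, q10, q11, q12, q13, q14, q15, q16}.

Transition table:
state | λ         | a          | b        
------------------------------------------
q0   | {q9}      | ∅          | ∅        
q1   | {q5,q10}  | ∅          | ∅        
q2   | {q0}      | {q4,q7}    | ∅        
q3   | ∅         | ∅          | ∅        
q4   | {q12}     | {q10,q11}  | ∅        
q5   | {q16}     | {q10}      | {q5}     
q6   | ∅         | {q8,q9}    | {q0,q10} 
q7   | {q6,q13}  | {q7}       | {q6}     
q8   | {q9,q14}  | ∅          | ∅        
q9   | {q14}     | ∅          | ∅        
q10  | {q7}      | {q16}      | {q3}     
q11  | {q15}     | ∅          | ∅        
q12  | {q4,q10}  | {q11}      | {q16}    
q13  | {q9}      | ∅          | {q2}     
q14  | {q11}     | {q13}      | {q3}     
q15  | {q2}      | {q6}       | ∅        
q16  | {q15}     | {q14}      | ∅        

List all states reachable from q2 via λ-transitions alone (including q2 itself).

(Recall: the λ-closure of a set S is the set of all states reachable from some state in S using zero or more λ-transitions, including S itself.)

{q0, q2, q9, q11, q14, q15}

Start with {q2}.
From q2 via λ: add q0.
From q0 via λ: add q9.
From q9 via λ: add q14.
From q14 via λ: add q11.
From q11 via λ: add q15.
No new states can be added; the closed set is {q0, q2, q9, q11, q14, q15}.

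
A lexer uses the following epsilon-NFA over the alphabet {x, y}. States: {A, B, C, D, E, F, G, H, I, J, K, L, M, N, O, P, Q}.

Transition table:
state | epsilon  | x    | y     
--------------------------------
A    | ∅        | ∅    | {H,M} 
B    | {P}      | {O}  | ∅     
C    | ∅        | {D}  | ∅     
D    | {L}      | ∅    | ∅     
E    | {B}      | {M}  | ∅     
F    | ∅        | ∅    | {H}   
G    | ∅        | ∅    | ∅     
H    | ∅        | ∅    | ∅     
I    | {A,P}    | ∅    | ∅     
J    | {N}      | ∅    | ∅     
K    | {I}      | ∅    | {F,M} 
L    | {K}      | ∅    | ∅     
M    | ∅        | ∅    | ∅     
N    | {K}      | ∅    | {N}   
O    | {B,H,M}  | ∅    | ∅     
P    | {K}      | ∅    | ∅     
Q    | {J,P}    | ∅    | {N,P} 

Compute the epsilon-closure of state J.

{A, I, J, K, N, P}

Start with {J}.
From J via epsilon: add N.
From N via epsilon: add K.
From K via epsilon: add I.
From I via epsilon: add A, P.
No new states can be added; the closed set is {A, I, J, K, N, P}.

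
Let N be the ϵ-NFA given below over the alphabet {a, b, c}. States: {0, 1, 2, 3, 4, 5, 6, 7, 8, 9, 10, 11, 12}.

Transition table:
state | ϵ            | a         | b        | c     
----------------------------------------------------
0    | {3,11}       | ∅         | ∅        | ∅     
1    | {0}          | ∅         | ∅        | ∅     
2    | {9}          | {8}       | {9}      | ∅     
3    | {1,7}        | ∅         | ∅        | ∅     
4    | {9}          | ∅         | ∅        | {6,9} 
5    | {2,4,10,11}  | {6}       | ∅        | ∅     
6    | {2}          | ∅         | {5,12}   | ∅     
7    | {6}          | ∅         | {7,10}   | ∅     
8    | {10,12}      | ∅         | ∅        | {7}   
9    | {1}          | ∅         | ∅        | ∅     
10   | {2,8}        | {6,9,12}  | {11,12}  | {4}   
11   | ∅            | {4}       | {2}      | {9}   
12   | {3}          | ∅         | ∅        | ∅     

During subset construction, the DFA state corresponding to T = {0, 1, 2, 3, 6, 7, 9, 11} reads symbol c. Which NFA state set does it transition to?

11 on c → {9}.
No c-transition from 0, 1, 2, 3, 6, 7, 9.
Union after reading c: {9}.
Now take the ϵ-closure:
From 9 via ϵ: add 1.
From 1 via ϵ: add 0.
From 0 via ϵ: add 3, 11.
From 3 via ϵ: add 7.
From 7 via ϵ: add 6.
From 6 via ϵ: add 2.
No new states can be added; the closed set is {0, 1, 2, 3, 6, 7, 9, 11}.

{0, 1, 2, 3, 6, 7, 9, 11}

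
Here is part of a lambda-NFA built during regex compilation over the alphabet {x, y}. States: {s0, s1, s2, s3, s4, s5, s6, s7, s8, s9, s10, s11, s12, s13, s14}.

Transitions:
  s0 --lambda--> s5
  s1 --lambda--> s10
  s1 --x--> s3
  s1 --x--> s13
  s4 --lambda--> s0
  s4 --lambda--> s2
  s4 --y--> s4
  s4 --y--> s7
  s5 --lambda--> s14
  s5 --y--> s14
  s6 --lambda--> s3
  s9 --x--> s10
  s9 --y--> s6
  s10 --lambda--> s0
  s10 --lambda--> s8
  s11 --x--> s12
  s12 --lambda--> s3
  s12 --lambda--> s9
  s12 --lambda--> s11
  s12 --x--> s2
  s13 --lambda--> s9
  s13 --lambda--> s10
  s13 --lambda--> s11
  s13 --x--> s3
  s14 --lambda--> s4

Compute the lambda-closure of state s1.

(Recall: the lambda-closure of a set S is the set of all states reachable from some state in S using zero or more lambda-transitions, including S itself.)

Start with {s1}.
From s1 via lambda: add s10.
From s10 via lambda: add s0, s8.
From s0 via lambda: add s5.
From s5 via lambda: add s14.
From s14 via lambda: add s4.
From s4 via lambda: add s2.
No new states can be added; the closed set is {s0, s1, s2, s4, s5, s8, s10, s14}.

{s0, s1, s2, s4, s5, s8, s10, s14}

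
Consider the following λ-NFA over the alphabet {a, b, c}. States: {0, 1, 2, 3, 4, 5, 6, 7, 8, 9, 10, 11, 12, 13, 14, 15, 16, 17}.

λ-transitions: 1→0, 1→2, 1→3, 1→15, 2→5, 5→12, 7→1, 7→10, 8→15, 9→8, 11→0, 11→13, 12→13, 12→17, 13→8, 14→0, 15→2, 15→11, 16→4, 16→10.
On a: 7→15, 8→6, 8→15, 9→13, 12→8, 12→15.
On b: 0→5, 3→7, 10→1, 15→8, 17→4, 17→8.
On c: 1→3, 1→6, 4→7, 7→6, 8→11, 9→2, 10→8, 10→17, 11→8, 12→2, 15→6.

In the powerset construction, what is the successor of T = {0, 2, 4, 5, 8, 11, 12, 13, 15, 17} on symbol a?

{0, 2, 5, 6, 8, 11, 12, 13, 15, 17}

8 on a → {6, 15}.
12 on a → {8, 15}.
No a-transition from 0, 2, 4, 5, 11, 13, 15, 17.
Union after reading a: {6, 8, 15}.
Now take the λ-closure:
From 15 via λ: add 2, 11.
From 2 via λ: add 5.
From 11 via λ: add 0, 13.
From 5 via λ: add 12.
From 12 via λ: add 17.
No new states can be added; the closed set is {0, 2, 5, 6, 8, 11, 12, 13, 15, 17}.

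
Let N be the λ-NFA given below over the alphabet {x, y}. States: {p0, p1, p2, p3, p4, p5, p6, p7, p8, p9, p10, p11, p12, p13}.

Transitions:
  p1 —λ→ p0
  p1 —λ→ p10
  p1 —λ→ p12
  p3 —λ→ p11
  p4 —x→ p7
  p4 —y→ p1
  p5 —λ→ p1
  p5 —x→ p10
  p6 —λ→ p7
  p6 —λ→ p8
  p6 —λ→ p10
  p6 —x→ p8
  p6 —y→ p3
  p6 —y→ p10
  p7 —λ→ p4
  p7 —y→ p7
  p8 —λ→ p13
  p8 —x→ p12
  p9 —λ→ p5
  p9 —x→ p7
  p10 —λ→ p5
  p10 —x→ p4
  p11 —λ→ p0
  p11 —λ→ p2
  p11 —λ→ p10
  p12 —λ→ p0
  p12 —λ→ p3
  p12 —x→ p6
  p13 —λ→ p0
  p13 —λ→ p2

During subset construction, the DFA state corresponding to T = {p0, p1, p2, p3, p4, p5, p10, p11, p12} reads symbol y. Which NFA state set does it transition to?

p4 on y → {p1}.
No y-transition from p0, p1, p2, p3, p5, p10, p11, p12.
Union after reading y: {p1}.
Now take the λ-closure:
From p1 via λ: add p0, p10, p12.
From p10 via λ: add p5.
From p12 via λ: add p3.
From p3 via λ: add p11.
From p11 via λ: add p2.
No new states can be added; the closed set is {p0, p1, p2, p3, p5, p10, p11, p12}.

{p0, p1, p2, p3, p5, p10, p11, p12}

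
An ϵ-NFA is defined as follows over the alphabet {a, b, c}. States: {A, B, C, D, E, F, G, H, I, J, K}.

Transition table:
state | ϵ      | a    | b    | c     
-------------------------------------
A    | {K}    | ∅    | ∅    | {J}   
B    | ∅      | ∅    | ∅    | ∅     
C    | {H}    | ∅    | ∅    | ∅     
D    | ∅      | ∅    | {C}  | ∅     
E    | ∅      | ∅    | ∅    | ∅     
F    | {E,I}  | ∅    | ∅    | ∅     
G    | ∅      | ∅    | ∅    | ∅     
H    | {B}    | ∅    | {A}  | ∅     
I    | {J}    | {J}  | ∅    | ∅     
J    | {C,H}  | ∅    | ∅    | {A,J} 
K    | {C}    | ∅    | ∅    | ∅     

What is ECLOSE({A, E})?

{A, B, C, E, H, K}

Start with {A, E}.
From A via ϵ: add K.
From K via ϵ: add C.
From C via ϵ: add H.
From H via ϵ: add B.
No new states can be added; the closed set is {A, B, C, E, H, K}.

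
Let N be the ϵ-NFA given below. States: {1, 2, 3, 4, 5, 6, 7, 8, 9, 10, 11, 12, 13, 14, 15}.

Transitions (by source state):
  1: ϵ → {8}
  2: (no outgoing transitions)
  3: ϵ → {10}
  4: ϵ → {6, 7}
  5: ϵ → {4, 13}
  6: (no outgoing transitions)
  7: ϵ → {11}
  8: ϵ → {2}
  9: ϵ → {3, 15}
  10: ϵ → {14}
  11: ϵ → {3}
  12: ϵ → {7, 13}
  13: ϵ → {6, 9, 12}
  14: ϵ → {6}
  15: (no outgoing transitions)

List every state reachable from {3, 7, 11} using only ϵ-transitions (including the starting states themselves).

{3, 6, 7, 10, 11, 14}

Start with {3, 7, 11}.
From 3 via ϵ: add 10.
From 10 via ϵ: add 14.
From 14 via ϵ: add 6.
No new states can be added; the closed set is {3, 6, 7, 10, 11, 14}.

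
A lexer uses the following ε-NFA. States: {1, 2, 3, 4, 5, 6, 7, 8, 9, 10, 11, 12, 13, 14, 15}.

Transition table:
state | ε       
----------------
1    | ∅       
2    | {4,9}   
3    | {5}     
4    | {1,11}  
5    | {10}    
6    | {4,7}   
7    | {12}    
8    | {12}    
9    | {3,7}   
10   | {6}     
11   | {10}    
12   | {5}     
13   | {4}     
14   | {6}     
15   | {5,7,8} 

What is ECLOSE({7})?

{1, 4, 5, 6, 7, 10, 11, 12}

Start with {7}.
From 7 via ε: add 12.
From 12 via ε: add 5.
From 5 via ε: add 10.
From 10 via ε: add 6.
From 6 via ε: add 4.
From 4 via ε: add 1, 11.
No new states can be added; the closed set is {1, 4, 5, 6, 7, 10, 11, 12}.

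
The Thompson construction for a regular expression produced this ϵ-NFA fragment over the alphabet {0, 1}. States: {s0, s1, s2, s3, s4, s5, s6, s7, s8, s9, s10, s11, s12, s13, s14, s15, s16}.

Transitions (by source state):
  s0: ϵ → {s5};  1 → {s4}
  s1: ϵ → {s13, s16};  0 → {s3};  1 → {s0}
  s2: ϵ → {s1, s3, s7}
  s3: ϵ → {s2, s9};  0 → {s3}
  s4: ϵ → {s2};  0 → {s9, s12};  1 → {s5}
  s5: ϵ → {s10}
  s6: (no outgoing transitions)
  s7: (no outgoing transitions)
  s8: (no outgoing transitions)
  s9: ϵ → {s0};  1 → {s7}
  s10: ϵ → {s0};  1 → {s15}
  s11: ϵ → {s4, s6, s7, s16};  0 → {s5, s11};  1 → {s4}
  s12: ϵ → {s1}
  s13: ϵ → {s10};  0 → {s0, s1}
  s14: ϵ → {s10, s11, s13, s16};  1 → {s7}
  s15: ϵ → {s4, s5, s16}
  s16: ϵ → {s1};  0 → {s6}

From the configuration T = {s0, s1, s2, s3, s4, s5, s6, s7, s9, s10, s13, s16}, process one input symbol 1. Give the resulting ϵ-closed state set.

s0 on 1 → {s4}.
s1 on 1 → {s0}.
s4 on 1 → {s5}.
s9 on 1 → {s7}.
s10 on 1 → {s15}.
No 1-transition from s2, s3, s5, s6, s7, s13, s16.
Union after reading 1: {s0, s4, s5, s7, s15}.
Now take the ϵ-closure:
From s4 via ϵ: add s2.
From s5 via ϵ: add s10.
From s15 via ϵ: add s16.
From s2 via ϵ: add s1, s3.
From s1 via ϵ: add s13.
From s3 via ϵ: add s9.
No new states can be added; the closed set is {s0, s1, s2, s3, s4, s5, s7, s9, s10, s13, s15, s16}.

{s0, s1, s2, s3, s4, s5, s7, s9, s10, s13, s15, s16}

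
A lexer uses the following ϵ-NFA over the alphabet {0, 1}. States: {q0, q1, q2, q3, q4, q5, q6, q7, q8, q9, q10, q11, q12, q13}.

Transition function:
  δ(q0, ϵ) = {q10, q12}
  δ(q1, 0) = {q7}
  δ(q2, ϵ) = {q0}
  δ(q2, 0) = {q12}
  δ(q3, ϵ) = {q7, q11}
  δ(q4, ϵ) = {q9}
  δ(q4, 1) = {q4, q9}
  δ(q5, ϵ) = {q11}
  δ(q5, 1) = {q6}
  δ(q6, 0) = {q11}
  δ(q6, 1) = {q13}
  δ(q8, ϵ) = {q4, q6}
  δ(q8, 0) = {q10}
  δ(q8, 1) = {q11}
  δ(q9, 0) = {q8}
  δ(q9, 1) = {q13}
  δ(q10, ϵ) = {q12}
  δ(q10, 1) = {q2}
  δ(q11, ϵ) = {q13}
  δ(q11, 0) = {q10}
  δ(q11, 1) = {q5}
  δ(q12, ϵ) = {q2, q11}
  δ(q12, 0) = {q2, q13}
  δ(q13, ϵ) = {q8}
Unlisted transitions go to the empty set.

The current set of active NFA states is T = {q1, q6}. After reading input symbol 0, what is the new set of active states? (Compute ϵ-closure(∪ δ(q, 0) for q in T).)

{q4, q6, q7, q8, q9, q11, q13}

q1 on 0 → {q7}.
q6 on 0 → {q11}.
Union after reading 0: {q7, q11}.
Now take the ϵ-closure:
From q11 via ϵ: add q13.
From q13 via ϵ: add q8.
From q8 via ϵ: add q4, q6.
From q4 via ϵ: add q9.
No new states can be added; the closed set is {q4, q6, q7, q8, q9, q11, q13}.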